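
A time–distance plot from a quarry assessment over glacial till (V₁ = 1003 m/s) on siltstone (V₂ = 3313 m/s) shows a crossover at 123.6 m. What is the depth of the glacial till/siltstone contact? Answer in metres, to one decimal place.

h = (x_cross/2)·√((V₂−V₁)/(V₂+V₁)).
(V₂−V₁)/(V₂+V₁) = (3313−1003)/(3313+1003) = 0.5352; √ = 0.7316.
h = (123.6/2)·0.7316 = 45.21 m.

45.2 m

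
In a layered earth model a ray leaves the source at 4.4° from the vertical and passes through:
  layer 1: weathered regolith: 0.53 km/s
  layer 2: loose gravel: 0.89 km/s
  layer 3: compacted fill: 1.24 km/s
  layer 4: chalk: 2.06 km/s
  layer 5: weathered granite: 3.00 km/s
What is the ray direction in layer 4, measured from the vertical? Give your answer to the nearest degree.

17°

Ray parameter p = sin 4.4° / 0.53 = 1.4475e-01 s/km.
sin θ_4 = p·V_4 = 1.4475e-01 × 2.06 = 0.2982.
θ_4 = 17.35° from the vertical.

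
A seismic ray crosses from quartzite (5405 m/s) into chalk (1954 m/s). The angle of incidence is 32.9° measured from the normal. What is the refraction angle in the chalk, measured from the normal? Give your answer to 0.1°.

11.3°

sin θ₁/V₁ = sin θ₂/V₂ ⇒ sin θ₂ = 1954·sin 32.9°/5405 = 1954·0.5432/5405 = 0.1964.
θ₂ = sin⁻¹(0.1964) = 11.32° (from vertical).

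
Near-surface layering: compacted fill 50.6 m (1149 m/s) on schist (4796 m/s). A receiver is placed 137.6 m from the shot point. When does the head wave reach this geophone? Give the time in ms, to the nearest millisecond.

θ_c = arcsin(V₁/V₂) = arcsin(1149/4796) = 13.86°, cos θ_c = 0.9709.
Intercept time tᵢ = 2h cos θ_c / V₁ = 2·50.6·0.9709/1149 = 0.08551 s.
t = x/V₂ + tᵢ = 137.6/4796 + 0.08551 = 0.11420 s.

114 ms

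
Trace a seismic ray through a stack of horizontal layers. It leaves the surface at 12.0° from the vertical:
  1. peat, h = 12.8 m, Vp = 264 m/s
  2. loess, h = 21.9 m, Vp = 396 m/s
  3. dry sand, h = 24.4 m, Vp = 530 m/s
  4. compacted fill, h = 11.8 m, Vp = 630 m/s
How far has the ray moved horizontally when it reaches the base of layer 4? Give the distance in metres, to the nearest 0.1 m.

Apply Snell's law at each interface; in layer i the horizontal offset is hᵢ·tan θᵢ.
Layer 1: θ = 12.00°; offset = 12.8·tan 12.00° = 2.721 m.
Layer 2: sin θ = 396·sin 12.0°/264 = 0.3119, θ = 18.17°; offset = 21.9·tan 18.17° = 7.188 m.
Layer 3: sin θ = 530·sin 12.0°/264 = 0.4174, θ = 24.67°; offset = 24.4·tan 24.67° = 11.208 m.
Layer 4: sin θ = 630·sin 12.0°/264 = 0.4962, θ = 29.75°; offset = 11.8·tan 29.75° = 6.743 m.
Σ offsets = 27.860 m.

27.9 m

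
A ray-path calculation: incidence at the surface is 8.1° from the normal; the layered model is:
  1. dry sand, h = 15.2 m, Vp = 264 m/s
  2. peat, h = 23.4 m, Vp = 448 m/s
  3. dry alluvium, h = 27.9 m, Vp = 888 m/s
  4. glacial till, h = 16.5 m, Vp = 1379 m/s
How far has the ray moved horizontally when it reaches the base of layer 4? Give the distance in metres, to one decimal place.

Ray parameter p = sin 8.1° / 264 m/s = 5.3372e-04 s/m.
Layer 1: θ = 8.10°; offset = 15.2·tan 8.10° = 2.163 m.
Layer 2: sin θ = p·448 = 0.2391 → θ = 13.83°; offset = 23.4·tan 13.83° = 5.762 m.
Layer 3: sin θ = p·888 = 0.4739 → θ = 28.29°; offset = 27.9·tan 28.29° = 15.017 m.
Layer 4: sin θ = p·1379 = 0.7360 → θ = 47.39°; offset = 16.5·tan 47.39° = 17.938 m.
Summing the layer offsets gives 40.880 m.

40.9 m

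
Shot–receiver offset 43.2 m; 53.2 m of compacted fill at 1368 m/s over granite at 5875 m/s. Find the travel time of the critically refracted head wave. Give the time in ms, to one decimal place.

t = x/V₂ + 2h·√(V₂²−V₁²)/(V₁V₂).
√(V₂²−V₁²) = √(5875²−1368²) = 5713.5 m/s; delay term = 2·53.2·5713.5/(1368·5875) = 0.07564 s.
t = 43.2/5875 + 0.07564 = 0.08299 s.

83.0 ms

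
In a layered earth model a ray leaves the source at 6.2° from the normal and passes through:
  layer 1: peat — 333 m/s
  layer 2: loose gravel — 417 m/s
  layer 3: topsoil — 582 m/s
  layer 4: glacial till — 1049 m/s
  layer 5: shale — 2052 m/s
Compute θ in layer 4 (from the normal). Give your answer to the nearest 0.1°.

Ray parameter p = sin 6.2° / 333 = 3.2432e-04 s/m.
sin θ_4 = p·V_4 = 3.2432e-04 × 1049 = 0.3402.
θ_4 = arcsin 0.3402 = 19.89°.

19.9°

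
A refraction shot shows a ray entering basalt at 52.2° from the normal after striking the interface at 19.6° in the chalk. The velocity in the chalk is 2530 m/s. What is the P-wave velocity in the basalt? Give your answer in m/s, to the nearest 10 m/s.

sin 19.6° = 0.3355; sin 52.2° = 0.7902.
V₂ = V₁·(sin θ₂/sin θ₁) = 2530·(0.7902/0.3355) = 5959.41 m/s.

5960 m/s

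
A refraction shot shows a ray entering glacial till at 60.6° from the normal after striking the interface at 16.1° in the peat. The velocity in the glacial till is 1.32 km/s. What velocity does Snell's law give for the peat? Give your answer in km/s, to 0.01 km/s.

Snell's law: sin 16.1°/V₁ = sin 60.6°/V₂.
V₁ = V₂·sin 16.1°/sin 60.6° = 1.32 × 0.3183 = 0.42 km/s.

0.42 km/s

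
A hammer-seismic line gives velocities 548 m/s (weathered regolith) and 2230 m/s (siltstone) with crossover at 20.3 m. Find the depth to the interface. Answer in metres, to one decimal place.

7.9 m

h = (x_cross/2)·√((V₂−V₁)/(V₂+V₁)).
(V₂−V₁)/(V₂+V₁) = (2230−548)/(2230+548) = 0.6055; √ = 0.7781.
h = (20.3/2)·0.7781 = 7.90 m.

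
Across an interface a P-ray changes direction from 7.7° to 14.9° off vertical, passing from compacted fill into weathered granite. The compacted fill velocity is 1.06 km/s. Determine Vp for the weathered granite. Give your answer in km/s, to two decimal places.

Snell's law: sin 7.7°/V₁ = sin 14.9°/V₂.
V₂ = V₁·sin 14.9°/sin 7.7° = 1.06 × 1.9191 = 2.03 km/s.

2.03 km/s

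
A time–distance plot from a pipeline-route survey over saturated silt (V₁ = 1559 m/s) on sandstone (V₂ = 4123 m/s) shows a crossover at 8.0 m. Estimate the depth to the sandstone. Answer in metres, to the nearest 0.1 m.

x_cross = 2h·√((V₂+V₁)/(V₂−V₁)) → h = x_cross / (2·√((V₂+V₁)/(V₂−V₁))).
√((V₂+V₁)/(V₂−V₁)) = √((4123+1559)/(4123−1559)) = 1.4886.
h = 8.0 / (2·1.4886) = 2.69 m.

2.7 m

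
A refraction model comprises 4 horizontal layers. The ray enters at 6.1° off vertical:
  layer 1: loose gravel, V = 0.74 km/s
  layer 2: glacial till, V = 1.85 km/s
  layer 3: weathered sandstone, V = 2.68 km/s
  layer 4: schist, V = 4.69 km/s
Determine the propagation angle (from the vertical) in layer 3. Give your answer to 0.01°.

22.63°

Ray parameter p = sin 6.1° / 0.74 = 1.4360e-01 s/km.
sin θ_3 = p·V_3 = 1.4360e-01 × 2.68 = 0.3848.
θ_3 = 22.63° from the vertical.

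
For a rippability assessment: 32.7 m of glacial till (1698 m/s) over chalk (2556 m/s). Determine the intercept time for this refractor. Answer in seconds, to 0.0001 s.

0.0288 s

tᵢ = 2h·√(V₂²−V₁²)/(V₁V₂).
√(V₂²−V₁²) = √(2556²−1698²) = 1910.5 m/s.
tᵢ = 2·32.7·1910.5/(1698·2556) = 0.02879 s.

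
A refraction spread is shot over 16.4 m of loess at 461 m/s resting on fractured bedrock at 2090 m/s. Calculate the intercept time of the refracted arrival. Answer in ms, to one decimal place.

θ_c = arcsin(V₁/V₂) = arcsin(461/2090) = 12.74°; cos θ_c = 0.9754.
tᵢ = 2h·cos θ_c / V₁ = 2·16.4·0.9754 / 461 = 0.06940 s.

69.4 ms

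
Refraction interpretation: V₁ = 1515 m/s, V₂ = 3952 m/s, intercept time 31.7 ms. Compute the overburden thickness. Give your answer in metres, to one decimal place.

26.0 m

h = tᵢ·V₁·V₂ / (2·√(V₂²−V₁²)).
√(V₂²−V₁²) = √(3952² − 1515²) = 3650.1 m/s.
h = 0.0317 s × 1515 × 3952 / (2 × 3650.1) = 26.00 m.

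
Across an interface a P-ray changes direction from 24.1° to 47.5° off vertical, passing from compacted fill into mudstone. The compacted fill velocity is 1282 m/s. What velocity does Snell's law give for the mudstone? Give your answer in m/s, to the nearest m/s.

Snell's law: sin 24.1°/V₁ = sin 47.5°/V₂.
V₂ = V₁·sin 47.5°/sin 24.1° = 1282 × 1.8056 = 2314.77 m/s.

2315 m/s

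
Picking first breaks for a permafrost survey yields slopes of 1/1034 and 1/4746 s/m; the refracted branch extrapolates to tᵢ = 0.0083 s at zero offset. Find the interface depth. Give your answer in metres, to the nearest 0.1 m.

h = tᵢ·V₁·V₂ / (2·√(V₂²−V₁²)).
√(V₂²−V₁²) = √(4746² − 1034²) = 4632.0 m/s.
h = 0.0083 s × 1034 × 4746 / (2 × 4632.0) = 4.40 m.

4.4 m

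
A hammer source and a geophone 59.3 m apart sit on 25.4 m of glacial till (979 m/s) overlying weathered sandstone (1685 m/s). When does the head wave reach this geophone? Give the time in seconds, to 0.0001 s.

t = x/V₂ + 2h·√(V₂²−V₁²)/(V₁V₂).
√(V₂²−V₁²) = √(1685²−979²) = 1371.4 m/s; delay term = 2·25.4·1371.4/(979·1685) = 0.04223 s.
t = 59.3/1685 + 0.04223 = 0.07743 s.

0.0774 s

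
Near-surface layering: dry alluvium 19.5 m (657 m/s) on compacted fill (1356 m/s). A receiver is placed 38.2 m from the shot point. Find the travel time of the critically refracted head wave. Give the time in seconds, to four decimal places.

0.0801 s

t = x/V₂ + 2h·√(V₂²−V₁²)/(V₁V₂).
√(V₂²−V₁²) = √(1356²−657²) = 1186.2 m/s; delay term = 2·19.5·1186.2/(657·1356) = 0.05193 s.
t = 38.2/1356 + 0.05193 = 0.08010 s.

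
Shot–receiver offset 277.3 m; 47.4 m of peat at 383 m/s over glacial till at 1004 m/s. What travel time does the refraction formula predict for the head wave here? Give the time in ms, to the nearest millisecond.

505 ms

θ_c = arcsin(V₁/V₂) = arcsin(383/1004) = 22.43°, cos θ_c = 0.9244.
Intercept time tᵢ = 2h cos θ_c / V₁ = 2·47.4·0.9244/383 = 0.22880 s.
t = x/V₂ + tᵢ = 277.3/1004 + 0.22880 = 0.50500 s.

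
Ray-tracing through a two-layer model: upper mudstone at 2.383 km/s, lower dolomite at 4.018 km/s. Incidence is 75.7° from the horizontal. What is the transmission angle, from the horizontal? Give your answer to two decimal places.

65.39°

Convert to the normal: θ₁ = 90° − 75.7° = 14.3°.
Snell's law: sin θ₂ = (V₂/V₁)·sin θ₁ = (4.018/2.383)·sin 14.3° = 0.4165.
θ₂ = sin⁻¹(0.4165) = 24.61° (from vertical).
From the interface: 90° − 24.61° = 65.39°.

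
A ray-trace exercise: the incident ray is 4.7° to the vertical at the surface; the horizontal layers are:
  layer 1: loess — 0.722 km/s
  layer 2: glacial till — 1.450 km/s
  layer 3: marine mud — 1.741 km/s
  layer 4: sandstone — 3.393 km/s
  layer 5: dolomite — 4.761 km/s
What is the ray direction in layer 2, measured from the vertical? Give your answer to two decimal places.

9.47°

Ray parameter p = sin 4.7° / 0.722 = 1.1349e-01 s/km.
sin θ_2 = p·V_2 = 1.1349e-01 × 1.450 = 0.1646.
θ_2 = arcsin 0.1646 = 9.47°.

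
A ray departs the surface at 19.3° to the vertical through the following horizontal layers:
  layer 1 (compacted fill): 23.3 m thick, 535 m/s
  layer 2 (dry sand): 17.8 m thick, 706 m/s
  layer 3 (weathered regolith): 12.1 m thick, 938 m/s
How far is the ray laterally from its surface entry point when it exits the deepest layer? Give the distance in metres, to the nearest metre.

p = sin θ₁/V₁ = sin 19.3°/535 = 6.1778e-04 s/m is conserved through the stack.
Layer 1: θ = 19.30°; offset = 23.3·tan 19.30° = 8.160 m.
Layer 2: sin θ = p·706 = 0.4362 → θ = 25.86°; offset = 17.8·tan 25.86° = 8.627 m.
Layer 3: sin θ = p·938 = 0.5795 → θ = 35.41°; offset = 12.1·tan 35.41° = 8.603 m.
Total horizontal offset = 25.390 m.

25 m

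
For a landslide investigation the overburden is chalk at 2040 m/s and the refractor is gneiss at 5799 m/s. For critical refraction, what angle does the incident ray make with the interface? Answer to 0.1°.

69.4°

Critical incidence: sin θ_c = V₁/V₂ = 2040/5799 = 0.3518.
θ_c = arcsin 0.3518 = 20.60°.
Measured from the interface: 90° − 20.60° = 69.40°.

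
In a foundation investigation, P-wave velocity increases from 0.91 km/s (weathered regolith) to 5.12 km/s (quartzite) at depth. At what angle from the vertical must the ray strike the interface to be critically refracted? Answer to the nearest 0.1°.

10.2°

Critical incidence: sin θ_c = V₁/V₂ = 0.91/5.12 = 0.1777.
θ_c = arcsin 0.1777 = 10.24°.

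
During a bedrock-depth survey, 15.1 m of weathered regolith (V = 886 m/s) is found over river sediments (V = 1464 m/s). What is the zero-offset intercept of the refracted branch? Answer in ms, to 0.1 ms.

tᵢ = 2h·√(V₂²−V₁²)/(V₁V₂).
√(V₂²−V₁²) = √(1464²−886²) = 1165.5 m/s.
tᵢ = 2·15.1·1165.5/(886·1464) = 0.02714 s.

27.1 ms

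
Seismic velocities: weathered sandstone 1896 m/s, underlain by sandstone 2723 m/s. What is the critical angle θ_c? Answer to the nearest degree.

At critical incidence the refracted ray runs along the interface (θ₂ = 90°), so sin θ_c = V₁/V₂.
θ_c = arcsin(1896/2723) = arcsin 0.6963 = 44.13°.

44°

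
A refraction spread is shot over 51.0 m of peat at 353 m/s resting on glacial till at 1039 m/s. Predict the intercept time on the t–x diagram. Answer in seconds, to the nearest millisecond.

tᵢ = 2h·√(V₂²−V₁²)/(V₁V₂).
√(V₂²−V₁²) = √(1039²−353²) = 977.2 m/s.
tᵢ = 2·51.0·977.2/(353·1039) = 0.27176 s.

0.272 s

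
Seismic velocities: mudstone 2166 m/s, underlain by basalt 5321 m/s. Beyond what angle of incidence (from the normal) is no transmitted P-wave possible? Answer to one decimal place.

24.0°

Critical incidence: sin θ_c = V₁/V₂ = 2166/5321 = 0.4071.
θ_c = arcsin 0.4071 = 24.02°.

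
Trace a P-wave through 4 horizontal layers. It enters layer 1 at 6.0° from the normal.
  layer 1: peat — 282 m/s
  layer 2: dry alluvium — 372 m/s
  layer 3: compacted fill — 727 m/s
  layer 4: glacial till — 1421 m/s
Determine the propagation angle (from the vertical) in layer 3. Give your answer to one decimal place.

Snell's law across each interface conserves sin θ / V, so sin θ_3 = V_3·sin θ₁/V₁.
sin θ_3 = 727 × sin 6.0° / 282 = 0.2695.
θ_3 = 15.63° from the vertical.

15.6°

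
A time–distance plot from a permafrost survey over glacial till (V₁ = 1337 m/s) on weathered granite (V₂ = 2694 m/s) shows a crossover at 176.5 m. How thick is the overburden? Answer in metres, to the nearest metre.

h = (x_cross/2)·√((V₂−V₁)/(V₂+V₁)).
(V₂−V₁)/(V₂+V₁) = (2694−1337)/(2694+1337) = 0.3366; √ = 0.5802.
h = (176.5/2)·0.5802 = 51.20 m.

51 m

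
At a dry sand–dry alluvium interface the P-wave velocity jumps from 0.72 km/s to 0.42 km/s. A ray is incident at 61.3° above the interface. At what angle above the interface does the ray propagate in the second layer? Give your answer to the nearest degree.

74°

Angle from the normal: 90° − 61.3° = 28.7°.
sin θ₁/V₁ = sin θ₂/V₂ ⇒ sin θ₂ = 0.42·sin 28.7°/0.72 = 0.42·0.4802/0.72 = 0.2801.
θ₂ = arcsin 0.2801 = 16.27° from the normal.
From the interface: 90° − 16.27° = 73.73°.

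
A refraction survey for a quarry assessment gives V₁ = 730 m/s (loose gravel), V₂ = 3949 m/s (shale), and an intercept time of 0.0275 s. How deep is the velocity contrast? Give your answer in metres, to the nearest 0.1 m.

h = tᵢ·V₁·V₂ / (2·√(V₂²−V₁²)).
√(V₂²−V₁²) = √(3949² − 730²) = 3880.9 m/s.
h = 0.0275 s × 730 × 3949 / (2 × 3880.9) = 10.21 m.

10.2 m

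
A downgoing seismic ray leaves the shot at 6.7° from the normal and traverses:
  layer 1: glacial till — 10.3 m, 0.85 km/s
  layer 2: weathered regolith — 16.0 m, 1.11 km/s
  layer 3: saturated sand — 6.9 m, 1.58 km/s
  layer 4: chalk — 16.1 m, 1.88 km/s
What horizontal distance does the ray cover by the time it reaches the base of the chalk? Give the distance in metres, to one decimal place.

9.5 m

Ray parameter p = sin 6.7° / 0.85 km/s = 1.3726e-01 s/km.
Layer 1: θ = 6.70°; offset = 10.3·tan 6.70° = 1.210 m.
Layer 2: sin θ = p·1.11 = 0.1524 → θ = 8.76°; offset = 16.0·tan 8.76° = 2.467 m.
Layer 3: sin θ = p·1.58 = 0.2169 → θ = 12.53°; offset = 6.9·tan 12.53° = 1.533 m.
Layer 4: sin θ = p·1.88 = 0.2580 → θ = 14.95°; offset = 16.1·tan 14.95° = 4.300 m.
Σ offsets = 9.510 m.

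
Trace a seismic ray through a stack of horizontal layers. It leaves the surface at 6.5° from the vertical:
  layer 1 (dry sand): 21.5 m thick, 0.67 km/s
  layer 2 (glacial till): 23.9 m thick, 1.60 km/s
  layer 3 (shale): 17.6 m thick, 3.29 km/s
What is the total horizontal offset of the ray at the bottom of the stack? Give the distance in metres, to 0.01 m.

Apply Snell's law at each interface; in layer i the horizontal offset is hᵢ·tan θᵢ.
Layer 1: θ = 6.50°; offset = 21.5·tan 6.50° = 2.4496 m.
Layer 2: sin θ = 1.60·sin 6.5°/0.67 = 0.2703, θ = 15.68°; offset = 23.9·tan 15.68° = 6.7109 m.
Layer 3: sin θ = 3.29·sin 6.5°/0.67 = 0.5559, θ = 33.77°; offset = 17.6·tan 33.77° = 11.7694 m.
Summing the layer offsets gives 20.9299 m.

20.93 m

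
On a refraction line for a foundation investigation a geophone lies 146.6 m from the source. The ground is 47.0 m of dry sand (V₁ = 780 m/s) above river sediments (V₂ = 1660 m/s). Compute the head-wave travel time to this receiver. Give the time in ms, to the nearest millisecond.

195 ms

t = x/V₂ + 2h·√(V₂²−V₁²)/(V₁V₂).
√(V₂²−V₁²) = √(1660²−780²) = 1465.3 m/s; delay term = 2·47.0·1465.3/(780·1660) = 0.10638 s.
t = 146.6/1660 + 0.10638 = 0.19469 s.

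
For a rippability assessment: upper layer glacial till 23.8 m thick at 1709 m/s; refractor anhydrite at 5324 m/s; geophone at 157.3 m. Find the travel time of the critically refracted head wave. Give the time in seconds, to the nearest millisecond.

t = x/V₂ + 2h·√(V₂²−V₁²)/(V₁V₂).
√(V₂²−V₁²) = √(5324²−1709²) = 5042.3 m/s; delay term = 2·23.8·5042.3/(1709·5324) = 0.02638 s.
t = 157.3/5324 + 0.02638 = 0.05592 s.

0.056 s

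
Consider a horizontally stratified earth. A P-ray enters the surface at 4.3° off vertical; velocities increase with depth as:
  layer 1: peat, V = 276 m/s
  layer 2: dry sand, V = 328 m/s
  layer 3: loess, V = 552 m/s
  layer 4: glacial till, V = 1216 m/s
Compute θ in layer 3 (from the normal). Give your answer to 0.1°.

8.6°

Ray parameter p = sin 4.3° / 276 = 2.7166e-04 s/m.
sin θ_3 = p·V_3 = 2.7166e-04 × 552 = 0.1500.
θ_3 = arcsin 0.1500 = 8.62°.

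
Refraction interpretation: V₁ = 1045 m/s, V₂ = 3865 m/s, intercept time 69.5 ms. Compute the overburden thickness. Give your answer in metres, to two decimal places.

37.72 m

h = tᵢ·V₁·V₂ / (2·√(V₂²−V₁²)).
√(V₂²−V₁²) = √(3865² − 1045²) = 3721.0 m/s.
h = 0.0695 s × 1045 × 3865 / (2 × 3721.0) = 37.72 m.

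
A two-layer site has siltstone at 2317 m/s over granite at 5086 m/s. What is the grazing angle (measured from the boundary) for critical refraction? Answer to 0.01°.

Critical incidence: sin θ_c = V₁/V₂ = 2317/5086 = 0.4556.
θ_c = arcsin 0.4556 = 27.10°.
Measured from the interface: 90° − 27.10° = 62.90°.

62.90°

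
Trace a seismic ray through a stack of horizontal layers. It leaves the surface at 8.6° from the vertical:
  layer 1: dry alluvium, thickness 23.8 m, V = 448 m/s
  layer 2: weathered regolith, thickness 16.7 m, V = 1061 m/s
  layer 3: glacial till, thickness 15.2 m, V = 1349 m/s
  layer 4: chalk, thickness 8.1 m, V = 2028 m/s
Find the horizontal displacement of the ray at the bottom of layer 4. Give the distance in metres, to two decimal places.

Apply Snell's law at each interface; in layer i the horizontal offset is hᵢ·tan θᵢ.
Layer 1: θ = 8.60°; offset = 23.8·tan 8.60° = 3.5994 m.
Layer 2: sin θ = 1061·sin 8.6°/448 = 0.3541, θ = 20.74°; offset = 16.7·tan 20.74° = 6.3241 m.
Layer 3: sin θ = 1349·sin 8.6°/448 = 0.4503, θ = 26.76°; offset = 15.2·tan 26.76° = 7.6652 m.
Layer 4: sin θ = 2028·sin 8.6°/448 = 0.6769, θ = 42.60°; offset = 8.1·tan 42.60° = 7.4491 m.
Total horizontal offset = 25.0378 m.

25.04 m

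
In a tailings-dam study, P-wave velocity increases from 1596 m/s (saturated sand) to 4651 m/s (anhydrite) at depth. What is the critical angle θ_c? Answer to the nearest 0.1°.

20.1°

Critical incidence: sin θ_c = V₁/V₂ = 1596/4651 = 0.3432.
θ_c = arcsin 0.3432 = 20.07°.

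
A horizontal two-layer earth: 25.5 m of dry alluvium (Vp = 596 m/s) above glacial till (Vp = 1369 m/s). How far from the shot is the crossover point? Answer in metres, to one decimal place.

81.3 m

x_cross = 2h·√((V₂+V₁)/(V₂−V₁)).
(V₂+V₁)/(V₂−V₁) = (1369+596)/(1369−596) = 2.5420; √ = 1.5944.
x_cross = 2·25.5·1.5944 = 81.31 m.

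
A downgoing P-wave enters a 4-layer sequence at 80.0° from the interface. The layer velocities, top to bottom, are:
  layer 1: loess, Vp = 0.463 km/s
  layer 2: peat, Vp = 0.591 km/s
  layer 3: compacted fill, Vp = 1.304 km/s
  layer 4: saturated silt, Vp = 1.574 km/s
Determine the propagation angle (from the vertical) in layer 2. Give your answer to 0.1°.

12.8°

From the normal: θ₁ = 90° − 80.0° = 10.0°.
Ray parameter p = sin 10.0° / 0.463 = 3.7505e-01 s/km.
sin θ_2 = p·V_2 = 3.7505e-01 × 0.591 = 0.2217.
θ_2 = arcsin 0.2217 = 12.81°.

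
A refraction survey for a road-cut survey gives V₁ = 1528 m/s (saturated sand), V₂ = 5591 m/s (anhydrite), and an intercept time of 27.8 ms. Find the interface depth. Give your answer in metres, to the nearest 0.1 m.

22.1 m

θ_c = arcsin(1528/5591) = 15.86°; cos θ_c = 0.9619.
tᵢ = 2h cos θ_c/V₁ ⇒ h = tᵢ·V₁/(2 cos θ_c) = 0.0278·1528/(2·0.9619) = 22.08 m.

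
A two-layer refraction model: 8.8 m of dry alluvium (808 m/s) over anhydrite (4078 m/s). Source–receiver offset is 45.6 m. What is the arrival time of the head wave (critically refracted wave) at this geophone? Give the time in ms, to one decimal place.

θ_c = arcsin(V₁/V₂) = arcsin(808/4078) = 11.43°, cos θ_c = 0.9802.
Intercept time tᵢ = 2h cos θ_c / V₁ = 2·8.8·0.9802/808 = 0.02135 s.
t = x/V₂ + tᵢ = 45.6/4078 + 0.02135 = 0.03253 s.

32.5 ms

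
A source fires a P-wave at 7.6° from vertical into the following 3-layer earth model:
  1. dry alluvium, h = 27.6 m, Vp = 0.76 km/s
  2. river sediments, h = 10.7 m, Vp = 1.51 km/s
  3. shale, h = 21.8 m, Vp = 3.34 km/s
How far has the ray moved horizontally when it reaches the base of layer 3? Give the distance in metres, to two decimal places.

p = sin θ₁/V₁ = sin 7.6°/0.76 = 1.7402e-01 s/km is conserved through the stack.
Layer 1: θ = 7.60°; offset = 27.6·tan 7.60° = 3.6826 m.
Layer 2: sin θ = p·1.51 = 0.2628 → θ = 15.23°; offset = 10.7·tan 15.23° = 2.9141 m.
Layer 3: sin θ = p·3.34 = 0.5812 → θ = 35.54°; offset = 21.8·tan 35.54° = 15.5712 m.
Σ offsets = 22.1679 m.

22.17 m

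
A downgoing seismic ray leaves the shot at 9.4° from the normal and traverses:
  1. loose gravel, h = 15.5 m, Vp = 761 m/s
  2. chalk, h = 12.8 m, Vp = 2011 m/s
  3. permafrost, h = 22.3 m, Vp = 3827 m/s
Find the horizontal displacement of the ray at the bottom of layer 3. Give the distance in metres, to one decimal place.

40.8 m

Ray parameter p = sin 9.4° / 761 m/s = 2.1462e-04 s/m.
Layer 1: θ = 9.40°; offset = 15.5·tan 9.40° = 2.566 m.
Layer 2: sin θ = p·2011 = 0.4316 → θ = 25.57°; offset = 12.8·tan 25.57° = 6.124 m.
Layer 3: sin θ = p·3827 = 0.8214 → θ = 55.22°; offset = 22.3·tan 55.22° = 32.110 m.
Summing the layer offsets gives 40.800 m.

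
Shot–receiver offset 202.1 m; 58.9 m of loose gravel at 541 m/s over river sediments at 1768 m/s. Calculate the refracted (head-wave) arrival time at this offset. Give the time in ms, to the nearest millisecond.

322 ms

t = x/V₂ + 2h·√(V₂²−V₁²)/(V₁V₂).
√(V₂²−V₁²) = √(1768²−541²) = 1683.2 m/s; delay term = 2·58.9·1683.2/(541·1768) = 0.20730 s.
t = 202.1/1768 + 0.20730 = 0.32161 s.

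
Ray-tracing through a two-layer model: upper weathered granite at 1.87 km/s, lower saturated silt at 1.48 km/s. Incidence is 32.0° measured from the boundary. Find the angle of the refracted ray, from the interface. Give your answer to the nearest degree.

Convert to the normal: θ₁ = 90° − 32.0° = 58.0°.
sin θ₁/V₁ = sin θ₂/V₂ ⇒ sin θ₂ = 1.48·sin 58.0°/1.87 = 1.48·0.8480/1.87 = 0.6712.
θ₂ = arcsin 0.6712 = 42.16° from the normal.
From the interface: 90° − 42.16° = 47.84°.

48°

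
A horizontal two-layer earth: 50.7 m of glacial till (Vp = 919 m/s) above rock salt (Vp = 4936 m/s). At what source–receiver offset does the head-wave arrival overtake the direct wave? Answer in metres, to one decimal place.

122.4 m

θ_c = arcsin(919/4936) = 10.73°, so cos θ_c = 0.9825 and tᵢ = 2h cos θ_c/V₁ = 0.1084 s.
At crossover x/V₁ = x/V₂ + tᵢ ⇒ x = tᵢ/(1/V₁ − 1/V₂) = 0.10841/(1.0881e-03 − 2.0259e-04) = 122.42 m.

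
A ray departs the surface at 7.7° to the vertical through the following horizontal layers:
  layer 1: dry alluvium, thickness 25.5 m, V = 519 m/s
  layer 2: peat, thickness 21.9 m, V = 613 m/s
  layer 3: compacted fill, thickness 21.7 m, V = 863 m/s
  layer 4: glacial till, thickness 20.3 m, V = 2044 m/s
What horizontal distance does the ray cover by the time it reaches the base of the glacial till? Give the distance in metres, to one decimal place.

Ray parameter p = sin 7.7° / 519 m/s = 2.5816e-04 s/m.
Layer 1: θ = 7.70°; offset = 25.5·tan 7.70° = 3.448 m.
Layer 2: sin θ = p·613 = 0.1583 → θ = 9.11°; offset = 21.9·tan 9.11° = 3.510 m.
Layer 3: sin θ = p·863 = 0.2228 → θ = 12.87°; offset = 21.7·tan 12.87° = 4.959 m.
Layer 4: sin θ = p·2044 = 0.5277 → θ = 31.85°; offset = 20.3·tan 31.85° = 12.611 m.
Summing the layer offsets gives 24.528 m.

24.5 m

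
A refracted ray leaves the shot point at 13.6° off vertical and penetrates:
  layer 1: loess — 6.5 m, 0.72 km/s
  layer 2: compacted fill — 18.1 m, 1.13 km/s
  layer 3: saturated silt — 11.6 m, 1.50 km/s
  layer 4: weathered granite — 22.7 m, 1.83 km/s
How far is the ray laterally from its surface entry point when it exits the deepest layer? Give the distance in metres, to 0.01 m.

p = sin θ₁/V₁ = sin 13.6°/0.72 = 3.2659e-01 s/km is conserved through the stack.
Layer 1: θ = 13.60°; offset = 6.5·tan 13.60° = 1.5725 m.
Layer 2: sin θ = p·1.13 = 0.3690 → θ = 21.66°; offset = 18.1·tan 21.66° = 7.1870 m.
Layer 3: sin θ = p·1.50 = 0.4899 → θ = 29.33°; offset = 11.6·tan 29.33° = 6.5183 m.
Layer 4: sin θ = p·1.83 = 0.5977 → θ = 36.70°; offset = 22.7·tan 36.70° = 16.9213 m.
Total horizontal offset = 32.1991 m.

32.20 m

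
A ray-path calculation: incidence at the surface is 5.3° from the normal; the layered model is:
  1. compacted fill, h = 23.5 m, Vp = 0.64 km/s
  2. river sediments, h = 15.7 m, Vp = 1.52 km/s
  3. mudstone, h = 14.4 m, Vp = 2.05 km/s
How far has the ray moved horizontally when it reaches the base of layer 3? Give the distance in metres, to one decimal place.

p = sin θ₁/V₁ = sin 5.3°/0.64 = 1.4433e-01 s/km is conserved through the stack.
Layer 1: θ = 5.30°; offset = 23.5·tan 5.30° = 2.180 m.
Layer 2: sin θ = p·1.52 = 0.2194 → θ = 12.67°; offset = 15.7·tan 12.67° = 3.530 m.
Layer 3: sin θ = p·2.05 = 0.2959 → θ = 17.21°; offset = 14.4·tan 17.21° = 4.460 m.
Summing the layer offsets gives 10.171 m.

10.2 m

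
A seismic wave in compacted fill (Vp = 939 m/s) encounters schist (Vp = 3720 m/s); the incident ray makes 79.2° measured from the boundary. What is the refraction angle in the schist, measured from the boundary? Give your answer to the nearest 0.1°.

Angle from the normal: 90° − 79.2° = 10.8°.
sin θ₁/V₁ = sin θ₂/V₂ ⇒ sin θ₂ = 3720·sin 10.8°/939 = 3720·0.1874/939 = 0.7423.
θ₂ = sin⁻¹(0.7423) = 47.93° (from vertical).
From the interface: 90° − 47.93° = 42.07°.

42.1°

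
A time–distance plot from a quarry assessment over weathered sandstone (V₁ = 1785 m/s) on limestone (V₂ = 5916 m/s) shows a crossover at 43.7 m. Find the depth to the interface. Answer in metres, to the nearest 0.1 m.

16.0 m

x_cross = 2h·√((V₂+V₁)/(V₂−V₁)) → h = x_cross / (2·√((V₂+V₁)/(V₂−V₁))).
√((V₂+V₁)/(V₂−V₁)) = √((5916+1785)/(5916−1785)) = 1.3654.
h = 43.7 / (2·1.3654) = 16.00 m.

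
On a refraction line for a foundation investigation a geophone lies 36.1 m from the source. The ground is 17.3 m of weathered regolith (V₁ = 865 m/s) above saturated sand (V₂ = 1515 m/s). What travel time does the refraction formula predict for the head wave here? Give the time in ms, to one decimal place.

t = x/V₂ + 2h·√(V₂²−V₁²)/(V₁V₂).
√(V₂²−V₁²) = √(1515²−865²) = 1243.8 m/s; delay term = 2·17.3·1243.8/(865·1515) = 0.03284 s.
t = 36.1/1515 + 0.03284 = 0.05667 s.

56.7 ms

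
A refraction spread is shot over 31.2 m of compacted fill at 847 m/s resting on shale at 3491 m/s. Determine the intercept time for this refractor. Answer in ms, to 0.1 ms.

tᵢ = 2h·√(V₂²−V₁²)/(V₁V₂).
√(V₂²−V₁²) = √(3491²−847²) = 3386.7 m/s.
tᵢ = 2·31.2·3386.7/(847·3491) = 0.07147 s.

71.5 ms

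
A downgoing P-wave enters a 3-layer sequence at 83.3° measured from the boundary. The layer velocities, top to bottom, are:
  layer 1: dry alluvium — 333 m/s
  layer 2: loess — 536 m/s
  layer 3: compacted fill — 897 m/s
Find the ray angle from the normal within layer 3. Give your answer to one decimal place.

18.3°

From the normal: θ₁ = 90° − 83.3° = 6.7°.
Snell's law across each interface conserves sin θ / V, so sin θ_3 = V_3·sin θ₁/V₁.
sin θ_3 = 897 × sin 6.7° / 333 = 0.3143.
θ_3 = arcsin 0.3143 = 18.32°.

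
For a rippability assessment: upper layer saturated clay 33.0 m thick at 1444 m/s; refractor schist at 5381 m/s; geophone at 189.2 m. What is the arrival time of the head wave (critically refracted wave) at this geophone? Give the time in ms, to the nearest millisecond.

t = x/V₂ + 2h·√(V₂²−V₁²)/(V₁V₂).
√(V₂²−V₁²) = √(5381²−1444²) = 5183.6 m/s; delay term = 2·33.0·5183.6/(1444·5381) = 0.04403 s.
t = 189.2/5381 + 0.04403 = 0.07919 s.

79 ms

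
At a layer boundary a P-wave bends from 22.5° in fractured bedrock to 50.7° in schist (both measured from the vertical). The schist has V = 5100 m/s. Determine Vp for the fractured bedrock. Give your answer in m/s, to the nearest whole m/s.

2522 m/s

sin 22.5° = 0.3827; sin 50.7° = 0.7738.
V₁ = V₂·(sin θ₁/sin θ₂) = 5100·(0.3827/0.7738) = 2522.08 m/s.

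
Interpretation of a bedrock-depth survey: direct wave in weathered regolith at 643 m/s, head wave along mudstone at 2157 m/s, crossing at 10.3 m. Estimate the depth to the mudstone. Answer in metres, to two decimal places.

3.79 m

h = (x_cross/2)·√((V₂−V₁)/(V₂+V₁)).
(V₂−V₁)/(V₂+V₁) = (2157−643)/(2157+643) = 0.5407; √ = 0.7353.
h = (10.3/2)·0.7353 = 3.79 m.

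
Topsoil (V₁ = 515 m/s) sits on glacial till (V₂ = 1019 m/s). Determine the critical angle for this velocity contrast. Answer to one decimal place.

30.4°

Critical incidence: sin θ_c = V₁/V₂ = 515/1019 = 0.5054.
θ_c = arcsin 0.5054 = 30.36°.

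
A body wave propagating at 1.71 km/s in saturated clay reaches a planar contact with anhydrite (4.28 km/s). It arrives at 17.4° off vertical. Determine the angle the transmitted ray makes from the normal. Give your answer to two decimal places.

48.46°

sin θ₁/V₁ = sin θ₂/V₂ ⇒ sin θ₂ = 4.28·sin 17.4°/1.71 = 4.28·0.2990/1.71 = 0.7485.
θ₂ = arcsin 0.7485 = 48.46° from the normal.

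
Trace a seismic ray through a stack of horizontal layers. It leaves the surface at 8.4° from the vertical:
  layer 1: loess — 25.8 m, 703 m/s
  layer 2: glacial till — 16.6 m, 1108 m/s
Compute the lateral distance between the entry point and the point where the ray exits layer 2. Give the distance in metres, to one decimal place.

7.7 m

Ray parameter p = sin 8.4° / 703 m/s = 2.0780e-04 s/m.
Layer 1: θ = 8.40°; offset = 25.8·tan 8.40° = 3.810 m.
Layer 2: sin θ = p·1108 = 0.2302 → θ = 13.31°; offset = 16.6·tan 13.31° = 3.928 m.
Summing the layer offsets gives 7.737 m.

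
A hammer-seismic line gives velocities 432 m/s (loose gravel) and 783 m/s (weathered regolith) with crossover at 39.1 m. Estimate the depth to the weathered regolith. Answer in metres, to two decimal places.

x_cross = 2h·√((V₂+V₁)/(V₂−V₁)) → h = x_cross / (2·√((V₂+V₁)/(V₂−V₁))).
√((V₂+V₁)/(V₂−V₁)) = √((783+432)/(783−432)) = 1.8605.
h = 39.1 / (2·1.8605) = 10.51 m.

10.51 m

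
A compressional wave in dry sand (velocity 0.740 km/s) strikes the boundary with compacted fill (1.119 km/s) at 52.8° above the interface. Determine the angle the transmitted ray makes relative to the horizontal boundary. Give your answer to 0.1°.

Convert to the normal: θ₁ = 90° − 52.8° = 37.2°.
Snell's law: sin θ₂ = (V₂/V₁)·sin θ₁ = (1.119/0.740)·sin 37.2° = 0.9143.
θ₂ = sin⁻¹(0.9143) = 66.10° (from vertical).
From the interface: 90° − 66.10° = 23.90°.

23.9°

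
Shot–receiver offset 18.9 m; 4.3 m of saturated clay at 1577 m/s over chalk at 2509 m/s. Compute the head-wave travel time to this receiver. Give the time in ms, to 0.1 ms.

11.8 ms

θ_c = arcsin(V₁/V₂) = arcsin(1577/2509) = 38.94°, cos θ_c = 0.7778.
Intercept time tᵢ = 2h cos θ_c / V₁ = 2·4.3·0.7778/1577 = 0.00424 s.
t = x/V₂ + tᵢ = 18.9/2509 + 0.00424 = 0.01177 s.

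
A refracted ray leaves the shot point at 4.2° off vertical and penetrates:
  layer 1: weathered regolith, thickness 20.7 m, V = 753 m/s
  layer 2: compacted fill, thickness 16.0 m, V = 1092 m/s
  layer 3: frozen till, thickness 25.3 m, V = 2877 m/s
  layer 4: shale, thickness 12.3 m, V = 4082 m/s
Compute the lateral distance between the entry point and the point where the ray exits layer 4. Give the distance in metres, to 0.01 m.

15.92 m

p = sin θ₁/V₁ = sin 4.2°/753 = 9.7262e-05 s/m is conserved through the stack.
Layer 1: θ = 4.20°; offset = 20.7·tan 4.20° = 1.5201 m.
Layer 2: sin θ = p·1092 = 0.1062 → θ = 6.10°; offset = 16.0·tan 6.10° = 1.7090 m.
Layer 3: sin θ = p·2877 = 0.2798 → θ = 16.25°; offset = 25.3·tan 16.25° = 7.3741 m.
Layer 4: sin θ = p·4082 = 0.3970 → θ = 23.39°; offset = 12.3·tan 23.39° = 5.3207 m.
Σ offsets = 15.9239 m.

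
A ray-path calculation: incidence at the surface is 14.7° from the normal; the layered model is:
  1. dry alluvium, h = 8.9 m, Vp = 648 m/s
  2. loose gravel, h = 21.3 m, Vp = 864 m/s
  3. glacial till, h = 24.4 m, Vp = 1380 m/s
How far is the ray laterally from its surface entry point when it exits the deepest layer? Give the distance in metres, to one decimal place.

Apply Snell's law at each interface; in layer i the horizontal offset is hᵢ·tan θᵢ.
Layer 1: θ = 14.70°; offset = 8.9·tan 14.70° = 2.335 m.
Layer 2: sin θ = 864·sin 14.7°/648 = 0.3383, θ = 19.78°; offset = 21.3·tan 19.78° = 7.658 m.
Layer 3: sin θ = 1380·sin 14.7°/648 = 0.5404, θ = 32.71°; offset = 24.4·tan 32.71° = 15.671 m.
Σ offsets = 25.665 m.

25.7 m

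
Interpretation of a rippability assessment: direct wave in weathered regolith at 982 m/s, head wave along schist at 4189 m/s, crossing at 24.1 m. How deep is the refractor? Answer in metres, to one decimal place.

9.5 m

h = (x_cross/2)·√((V₂−V₁)/(V₂+V₁)).
(V₂−V₁)/(V₂+V₁) = (4189−982)/(4189+982) = 0.6202; √ = 0.7875.
h = (24.1/2)·0.7875 = 9.49 m.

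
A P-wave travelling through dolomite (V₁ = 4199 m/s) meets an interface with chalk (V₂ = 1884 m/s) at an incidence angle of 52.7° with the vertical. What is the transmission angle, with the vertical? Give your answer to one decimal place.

Snell's law: sin θ₂ = (V₂/V₁)·sin θ₁ = (1884/4199)·sin 52.7° = 0.3569.
θ₂ = arcsin 0.3569 = 20.91° from the normal.

20.9°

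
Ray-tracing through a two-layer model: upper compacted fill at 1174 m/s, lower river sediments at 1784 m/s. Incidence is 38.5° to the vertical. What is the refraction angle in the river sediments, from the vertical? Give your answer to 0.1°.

sin θ₁/V₁ = sin θ₂/V₂ ⇒ sin θ₂ = 1784·sin 38.5°/1174 = 1784·0.6225/1174 = 0.9460.
θ₂ = sin⁻¹(0.9460) = 71.08° (from vertical).

71.1°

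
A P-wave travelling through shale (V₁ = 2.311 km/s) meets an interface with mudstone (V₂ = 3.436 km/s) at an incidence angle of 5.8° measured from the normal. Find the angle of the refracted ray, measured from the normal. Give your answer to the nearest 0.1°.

sin θ₁/V₁ = sin θ₂/V₂ ⇒ sin θ₂ = 3.436·sin 5.8°/2.311 = 3.436·0.1011/2.311 = 0.1503.
θ₂ = arcsin 0.1503 = 8.64° from the normal.

8.6°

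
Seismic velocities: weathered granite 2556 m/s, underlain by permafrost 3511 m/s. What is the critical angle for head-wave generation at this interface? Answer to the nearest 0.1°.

At critical incidence the refracted ray runs along the interface (θ₂ = 90°), so sin θ_c = V₁/V₂.
θ_c = arcsin(2556/3511) = arcsin 0.7280 = 46.72°.

46.7°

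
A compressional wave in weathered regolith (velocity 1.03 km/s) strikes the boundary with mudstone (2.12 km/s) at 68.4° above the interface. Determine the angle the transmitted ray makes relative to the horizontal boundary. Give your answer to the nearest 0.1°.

Angle from the normal: 90° − 68.4° = 21.6°.
Snell's law: sin θ₂ = (V₂/V₁)·sin θ₁ = (2.12/1.03)·sin 21.6° = 0.7577.
θ₂ = arcsin 0.7577 = 49.26° from the normal.
From the interface: 90° − 49.26° = 40.74°.

40.7°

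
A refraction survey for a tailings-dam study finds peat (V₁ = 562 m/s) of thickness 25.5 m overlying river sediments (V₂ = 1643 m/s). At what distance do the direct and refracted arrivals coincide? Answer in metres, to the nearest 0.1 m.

x_cross = 2h·√((V₂+V₁)/(V₂−V₁)).
(V₂+V₁)/(V₂−V₁) = (1643+562)/(1643−562) = 2.0398; √ = 1.4282.
x_cross = 2·25.5·1.4282 = 72.84 m.

72.8 m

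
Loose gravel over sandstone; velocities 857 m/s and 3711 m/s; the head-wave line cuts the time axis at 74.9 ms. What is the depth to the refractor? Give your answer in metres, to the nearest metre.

θ_c = arcsin(857/3711) = 13.35°; cos θ_c = 0.9730.
tᵢ = 2h cos θ_c/V₁ ⇒ h = tᵢ·V₁/(2 cos θ_c) = 0.0749·857/(2·0.9730) = 32.99 m.

33 m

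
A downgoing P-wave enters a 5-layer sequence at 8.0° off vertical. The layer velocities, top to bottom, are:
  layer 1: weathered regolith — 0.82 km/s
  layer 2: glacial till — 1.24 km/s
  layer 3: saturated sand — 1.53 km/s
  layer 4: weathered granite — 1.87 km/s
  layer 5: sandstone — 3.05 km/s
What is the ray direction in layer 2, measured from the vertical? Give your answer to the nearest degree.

Ray parameter p = sin 8.0° / 0.82 = 1.6972e-01 s/km.
sin θ_2 = p·V_2 = 1.6972e-01 × 1.24 = 0.2105.
θ_2 = 12.15° from the vertical.

12°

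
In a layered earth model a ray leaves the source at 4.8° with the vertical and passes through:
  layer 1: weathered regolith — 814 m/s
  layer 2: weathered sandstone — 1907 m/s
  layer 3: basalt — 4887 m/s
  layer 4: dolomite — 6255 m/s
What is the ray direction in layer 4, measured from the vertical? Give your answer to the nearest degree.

Ray parameter p = sin 4.8° / 814 = 1.0280e-04 s/m.
sin θ_4 = p·V_4 = 1.0280e-04 × 6255 = 0.6430.
θ_4 = 40.02° from the vertical.

40°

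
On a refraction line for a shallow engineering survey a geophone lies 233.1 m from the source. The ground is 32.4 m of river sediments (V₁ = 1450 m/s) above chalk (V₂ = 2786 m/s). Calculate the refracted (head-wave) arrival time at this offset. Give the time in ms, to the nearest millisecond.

122 ms

t = x/V₂ + 2h·√(V₂²−V₁²)/(V₁V₂).
√(V₂²−V₁²) = √(2786²−1450²) = 2378.9 m/s; delay term = 2·32.4·2378.9/(1450·2786) = 0.03816 s.
t = 233.1/2786 + 0.03816 = 0.12183 s.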